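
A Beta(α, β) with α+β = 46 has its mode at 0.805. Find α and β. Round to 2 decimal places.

α = 36.42, β = 9.58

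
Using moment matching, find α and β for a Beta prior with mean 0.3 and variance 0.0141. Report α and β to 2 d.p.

Write ν = α+β; then α = μν and Var = μ(1−μ)/(ν+1).
ν = μ(1−μ)/Var − 1 = 0.21/0.0141 − 1 = 13.8936.
α = 0.3·13.8936 = 4.17, β = 0.7·13.8936 = 9.73.

α = 4.17, β = 9.73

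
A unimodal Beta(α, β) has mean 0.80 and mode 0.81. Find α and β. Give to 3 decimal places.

α = 49.600, β = 12.400

With s = α+β: μ = α/s and mode = (α−1)/(s−2). Eliminating α = μs,
μs − 1 = m(s−2) ⇒ s(μ−m) = 1−2m ⇒ s = -0.62/-0.01 = 62.0000.
So α = μs = 49.600, β = (1−μ)s = 12.400.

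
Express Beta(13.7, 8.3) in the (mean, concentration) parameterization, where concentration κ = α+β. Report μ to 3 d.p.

κ = α+β = 13.7+8.3 = 22.0; μ = α/κ = 13.7/22.0 = 0.623.

μ = 0.623, κ = 22.0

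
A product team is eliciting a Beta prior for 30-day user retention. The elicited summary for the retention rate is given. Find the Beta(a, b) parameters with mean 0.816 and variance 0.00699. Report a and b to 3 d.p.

a = 16.712, b = 3.768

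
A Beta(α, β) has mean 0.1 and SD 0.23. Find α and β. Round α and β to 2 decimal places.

α = 0.07, β = 0.63

Variance = 0.23² = 0.0529. The moment-matching identity α+β = μ(1−μ)/Var − 1 gives
α+β = 0.09/0.0529 − 1 = 0.7013, so α = μ·0.7013 = 0.07 and β = (1−μ)·0.7013 = 0.63.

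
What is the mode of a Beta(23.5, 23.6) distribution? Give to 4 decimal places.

0.4989

The density x^(α−1)(1−x)^(β−1) is maximised at (α−1)/(α+β−2) = 22.5/45.1 = 0.4989.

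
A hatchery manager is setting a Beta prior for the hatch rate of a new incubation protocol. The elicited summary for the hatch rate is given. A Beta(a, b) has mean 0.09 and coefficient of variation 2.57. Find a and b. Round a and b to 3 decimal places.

Var = (CV·μ)² = (2.57×0.09)² = 0.053500.
a+b = μ(1−μ)/Var − 1 = 0.0819/0.053500 − 1 = 0.5308.
Thus a = 0.09·0.5308 = 0.048 and b = 0.91·0.5308 = 0.483.

a = 0.048, b = 0.483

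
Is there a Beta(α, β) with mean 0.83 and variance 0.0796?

Yes

For any Beta, Var(X) < E[X]·(1−E[X]).
Here μ(1−μ) = 0.83×0.17 = 0.1411, and 0.0796 < 0.1411.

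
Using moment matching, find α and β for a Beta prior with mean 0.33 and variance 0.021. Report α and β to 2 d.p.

Let s = α+β. The Beta variance is μ(1−μ)/(s+1).
So s+1 = μ(1−μ)/σ² = (0.33×0.67)/0.021 = 0.2211/0.021 = 10.5286, giving s = 9.5286.
Then α = μs = 0.33×9.5286 = 3.14 and β = (1−μ)s = 0.67×9.5286 = 6.38.

α = 3.14, β = 6.38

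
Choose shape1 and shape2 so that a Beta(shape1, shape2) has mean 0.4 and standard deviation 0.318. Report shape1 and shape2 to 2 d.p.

shape1 = 0.55, shape2 = 0.82

Variance = 0.318² = 0.101124. The moment-matching identity shape1+shape2 = μ(1−μ)/Var − 1 gives
shape1+shape2 = 0.24/0.101124 − 1 = 1.3733, so shape1 = μ·1.3733 = 0.55 and shape2 = (1−μ)·1.3733 = 0.82.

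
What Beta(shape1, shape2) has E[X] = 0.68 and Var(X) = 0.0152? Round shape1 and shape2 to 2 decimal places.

shape1 = 9.05, shape2 = 4.26

Write ν = shape1+shape2; then shape1 = μν and Var = μ(1−μ)/(ν+1).
ν = μ(1−μ)/Var − 1 = 0.2176/0.0152 − 1 = 13.3158.
shape1 = 0.68·13.3158 = 9.05, shape2 = 0.32·13.3158 = 4.26.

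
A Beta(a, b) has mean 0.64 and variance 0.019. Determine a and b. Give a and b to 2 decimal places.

a = 7.12, b = 4.01

Let s = a+b. The Beta variance is μ(1−μ)/(s+1).
So s+1 = μ(1−μ)/σ² = (0.64×0.36)/0.019 = 0.2304/0.019 = 12.1263, giving s = 11.1263.
Then a = μs = 0.64×11.1263 = 7.12 and b = (1−μ)s = 0.36×11.1263 = 4.01.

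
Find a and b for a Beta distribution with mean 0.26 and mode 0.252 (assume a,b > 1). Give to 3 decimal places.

Let s = a+b. Mean gives a = μs = 0.26s; mode gives (a−1)/(s−2) = 0.252.
Substituting: 0.26s − 1 = 0.252(s−2) = 0.252s − 0.504, so 0.008s = 0.496 and s = 62.0000.
Then a = 0.26×62.0000 = 16.120 and b = s−a = 45.880.

a = 16.120, b = 45.880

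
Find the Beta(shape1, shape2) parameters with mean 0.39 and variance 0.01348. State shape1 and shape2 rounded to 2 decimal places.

shape1 = 6.49, shape2 = 10.16

By moment matching, shape1+shape2 = μ(1−μ)/σ² − 1 = (0.39·0.61)/0.01348 − 1 = 17.6484 − 1 = 16.6484.
Since shape1/(shape1+shape2) = μ, shape1 = 0.39·16.6484 = 6.49 and shape2 = 0.61·16.6484 = 10.16.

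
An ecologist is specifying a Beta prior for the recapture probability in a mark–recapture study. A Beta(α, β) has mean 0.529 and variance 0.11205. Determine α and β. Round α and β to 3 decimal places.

α = 0.647, β = 0.576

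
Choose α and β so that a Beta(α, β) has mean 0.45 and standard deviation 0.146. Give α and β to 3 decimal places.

Variance = 0.146² = 0.021316. The moment-matching identity α+β = μ(1−μ)/Var − 1 gives
α+β = 0.2475/0.021316 − 1 = 10.6110, so α = μ·10.6110 = 4.775 and β = (1−μ)·10.6110 = 5.836.

α = 4.775, β = 5.836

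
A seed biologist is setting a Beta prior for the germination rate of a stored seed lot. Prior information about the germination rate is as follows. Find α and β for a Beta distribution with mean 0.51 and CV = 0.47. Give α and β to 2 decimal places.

α = 1.71, β = 1.64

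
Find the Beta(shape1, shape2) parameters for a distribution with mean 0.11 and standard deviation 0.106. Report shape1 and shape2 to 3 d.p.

shape1 = 0.848, shape2 = 6.865

Variance = 0.106² = 0.011236. The moment-matching identity shape1+shape2 = μ(1−μ)/Var − 1 gives
shape1+shape2 = 0.0979/0.011236 − 1 = 7.7131, so shape1 = μ·7.7131 = 0.848 and shape2 = (1−μ)·7.7131 = 6.865.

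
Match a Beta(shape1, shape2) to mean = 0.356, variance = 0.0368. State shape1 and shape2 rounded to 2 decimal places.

shape1 = 1.86, shape2 = 3.37

Write ν = shape1+shape2; then shape1 = μν and Var = μ(1−μ)/(ν+1).
ν = μ(1−μ)/Var − 1 = 0.229264/0.0368 − 1 = 5.2300.
shape1 = 0.356·5.2300 = 1.86, shape2 = 0.644·5.2300 = 3.37.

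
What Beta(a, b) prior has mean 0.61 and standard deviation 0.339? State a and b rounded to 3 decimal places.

Variance = 0.339² = 0.114921. The moment-matching identity a+b = μ(1−μ)/Var − 1 gives
a+b = 0.2379/0.114921 − 1 = 1.0701, so a = μ·1.0701 = 0.653 and b = (1−μ)·1.0701 = 0.417.

a = 0.653, b = 0.417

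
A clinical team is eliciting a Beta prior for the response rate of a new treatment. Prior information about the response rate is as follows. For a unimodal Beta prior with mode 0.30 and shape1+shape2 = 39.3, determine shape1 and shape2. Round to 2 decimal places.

For shape1,shape2>1 the mode is (shape1−1)/(shape1+shape2−2), so shape1 = mode·(κ−2)+1 = 0.30×37.3+1 = 12.19.
And shape2 = (1−mode)·(κ−2)+1 = 0.70×37.3+1 = 27.11.

shape1 = 12.19, shape2 = 27.11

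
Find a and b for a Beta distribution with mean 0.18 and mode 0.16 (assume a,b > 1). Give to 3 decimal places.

a = 6.120, b = 27.880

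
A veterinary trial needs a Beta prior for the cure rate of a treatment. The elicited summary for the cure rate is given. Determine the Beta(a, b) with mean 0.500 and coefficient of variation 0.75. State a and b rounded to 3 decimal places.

a = 0.389, b = 0.389

Var = (CV·μ)² = (0.75×0.500)² = 0.140625.
a+b = μ(1−μ)/Var − 1 = 0.250000/0.140625 − 1 = 0.7778.
Thus a = 0.500·0.7778 = 0.389 and b = 0.500·0.7778 = 0.389.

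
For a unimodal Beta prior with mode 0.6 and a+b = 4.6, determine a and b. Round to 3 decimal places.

Mode = (a−1)/(κ−2) with κ = a+b, so a−1 = 0.6·2.6 = 1.560.
a = 2.560; b = κ − a = 2.040.

a = 2.560, b = 2.040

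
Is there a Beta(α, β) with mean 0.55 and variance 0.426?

No

The Beta variance bound is σ² < μ(1−μ).
Here μ(1−μ) = 0.55×0.45 = 0.2475, and 0.426 ≥ 0.2475.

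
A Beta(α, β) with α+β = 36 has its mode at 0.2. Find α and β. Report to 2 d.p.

For α,β>1 the mode is (α−1)/(α+β−2), so α = mode·(κ−2)+1 = 0.2×34+1 = 7.80.
And β = (1−mode)·(κ−2)+1 = 0.8×34+1 = 28.20.

α = 7.80, β = 28.20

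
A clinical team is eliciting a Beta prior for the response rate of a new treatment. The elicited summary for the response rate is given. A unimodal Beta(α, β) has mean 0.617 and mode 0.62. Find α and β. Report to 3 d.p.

α = 49.360, β = 30.640

With s = α+β: μ = α/s and mode = (α−1)/(s−2). Eliminating α = μs,
μs − 1 = m(s−2) ⇒ s(μ−m) = 1−2m ⇒ s = -0.24/-0.003 = 80.0000.
So α = μs = 49.360, β = (1−μ)s = 30.640.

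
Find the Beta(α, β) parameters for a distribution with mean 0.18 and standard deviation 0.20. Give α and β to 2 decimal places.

First σ² = 0.0400. Setting α = μn, β = (1−μ)n with n = α+β,
μ(1−μ)/(n+1) = 0.0400 ⇒ n+1 = 0.1476/0.0400 = 3.6900 ⇒ n = 2.6900.
Hence α = 0.18×2.6900 = 0.48, β = 0.82×2.6900 = 2.21.

α = 0.48, β = 2.21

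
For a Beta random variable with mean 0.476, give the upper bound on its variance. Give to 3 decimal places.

Var = μ(1−μ)/(α+β+1), which approaches μ(1−μ) as α+β → 0.
So the supremum is μ(1−μ) = 0.476×0.524 = 0.249.

0.249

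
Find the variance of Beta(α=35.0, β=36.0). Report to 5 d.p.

Var = αβ/[(α+β)²(α+β+1)] = (35.0×36.0)/(71.0²×72.0) = 1260.00/362952.000 = 0.00347.

0.00347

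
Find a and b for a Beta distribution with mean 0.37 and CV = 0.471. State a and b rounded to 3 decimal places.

a = 2.470, b = 4.205

σ = CV·μ = 0.471×0.37 = 0.17427, so σ² = 0.030370.
s+1 = μ(1−μ)/σ² = 0.2331/0.030370 = 7.6753, so s = a+b = 6.6753.
a = μs = 2.470, b = (1−μ)s = 4.205.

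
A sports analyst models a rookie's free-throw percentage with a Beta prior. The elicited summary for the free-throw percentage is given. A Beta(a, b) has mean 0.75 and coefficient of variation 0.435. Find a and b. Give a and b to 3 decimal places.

a = 0.571, b = 0.190

Var = (CV·μ)² = (0.435×0.75)² = 0.106439.
a+b = μ(1−μ)/Var − 1 = 0.1875/0.106439 − 1 = 0.7616.
Thus a = 0.75·0.7616 = 0.571 and b = 0.25·0.7616 = 0.190.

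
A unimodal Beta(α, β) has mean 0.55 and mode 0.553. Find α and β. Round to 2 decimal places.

With s = α+β: μ = α/s and mode = (α−1)/(s−2). Eliminating α = μs,
μs − 1 = m(s−2) ⇒ s(μ−m) = 1−2m ⇒ s = -0.106/-0.003 = 35.3333.
So α = μs = 19.43, β = (1−μ)s = 15.90.

α = 19.43, β = 15.90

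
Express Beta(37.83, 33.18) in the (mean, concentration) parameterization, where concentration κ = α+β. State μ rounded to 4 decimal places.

κ = α+β = 37.83+33.18 = 71.01; μ = α/κ = 37.83/71.01 = 0.5327.

μ = 0.5327, κ = 71.01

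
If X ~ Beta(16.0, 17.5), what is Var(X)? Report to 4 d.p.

0.0072

Var = αβ/[(α+β)²(α+β+1)] = (16.0×17.5)/(33.5²×34.5) = 280.00/38717.625 = 0.0072.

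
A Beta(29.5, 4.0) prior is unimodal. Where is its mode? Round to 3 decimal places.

With α,β > 1, mode = (α−1)/(α+β−2) = 28.5/31.5 = 0.905.

0.905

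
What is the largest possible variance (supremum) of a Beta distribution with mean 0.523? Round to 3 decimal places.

0.249

Var = μ(1−μ)/(α+β+1), which approaches μ(1−μ) as α+β → 0.
So the supremum is μ(1−μ) = 0.523×0.477 = 0.249.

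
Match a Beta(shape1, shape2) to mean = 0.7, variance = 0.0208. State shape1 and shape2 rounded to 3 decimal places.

shape1 = 6.367, shape2 = 2.729

Write ν = shape1+shape2; then shape1 = μν and Var = μ(1−μ)/(ν+1).
ν = μ(1−μ)/Var − 1 = 0.21/0.0208 − 1 = 9.0962.
shape1 = 0.7·9.0962 = 6.367, shape2 = 0.3·9.0962 = 2.729.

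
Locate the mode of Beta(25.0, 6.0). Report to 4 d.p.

0.8276

The density x^(α−1)(1−x)^(β−1) is maximised at (α−1)/(α+β−2) = 24.0/29.0 = 0.8276.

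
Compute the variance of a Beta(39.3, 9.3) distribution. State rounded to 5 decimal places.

0.00312

μ = 39.3/48.6 = 0.808642; Var = μ(1−μ)/(α+β+1) = 0.1547401/49.6 = 0.00312.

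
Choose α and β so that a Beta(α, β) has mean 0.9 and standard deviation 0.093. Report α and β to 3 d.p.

α = 8.465, β = 0.941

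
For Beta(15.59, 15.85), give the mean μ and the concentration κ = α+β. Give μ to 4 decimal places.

μ = 0.4959, κ = 31.44

κ = α+β = 15.59+15.85 = 31.44; μ = α/κ = 15.59/31.44 = 0.4959.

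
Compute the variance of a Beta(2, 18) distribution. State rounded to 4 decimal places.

0.0043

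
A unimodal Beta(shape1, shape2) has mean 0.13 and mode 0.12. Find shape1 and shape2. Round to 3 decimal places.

shape1 = 9.880, shape2 = 66.120

With s = shape1+shape2: μ = shape1/s and mode = (shape1−1)/(s−2). Eliminating shape1 = μs,
μs − 1 = m(s−2) ⇒ s(μ−m) = 1−2m ⇒ s = 0.76/0.01 = 76.0000.
So shape1 = μs = 9.880, shape2 = (1−μ)s = 66.120.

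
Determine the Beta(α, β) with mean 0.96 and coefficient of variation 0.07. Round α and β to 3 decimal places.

α = 7.203, β = 0.300

Var = (CV·μ)² = (0.07×0.96)² = 0.004516.
α+β = μ(1−μ)/Var − 1 = 0.0384/0.004516 − 1 = 7.5034.
Thus α = 0.96·7.5034 = 7.203 and β = 0.04·7.5034 = 0.300.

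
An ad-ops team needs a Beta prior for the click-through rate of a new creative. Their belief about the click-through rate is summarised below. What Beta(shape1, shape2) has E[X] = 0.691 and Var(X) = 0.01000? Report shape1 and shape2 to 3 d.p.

Write ν = shape1+shape2; then shape1 = μν and Var = μ(1−μ)/(ν+1).
ν = μ(1−μ)/Var − 1 = 0.213519/0.01000 − 1 = 20.3519.
shape1 = 0.691·20.3519 = 14.063, shape2 = 0.309·20.3519 = 6.289.

shape1 = 14.063, shape2 = 6.289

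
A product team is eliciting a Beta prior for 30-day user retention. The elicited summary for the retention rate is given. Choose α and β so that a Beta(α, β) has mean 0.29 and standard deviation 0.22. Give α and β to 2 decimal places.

First σ² = 0.0484. Setting α = μn, β = (1−μ)n with n = α+β,
μ(1−μ)/(n+1) = 0.0484 ⇒ n+1 = 0.2059/0.0484 = 4.2541 ⇒ n = 3.2541.
Hence α = 0.29×3.2541 = 0.94, β = 0.71×3.2541 = 2.31.

α = 0.94, β = 2.31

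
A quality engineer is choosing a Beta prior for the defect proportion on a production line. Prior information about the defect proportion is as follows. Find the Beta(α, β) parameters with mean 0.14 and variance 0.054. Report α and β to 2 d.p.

α = 0.17, β = 1.06

By moment matching, α+β = μ(1−μ)/σ² − 1 = (0.14·0.86)/0.054 − 1 = 2.2296 − 1 = 1.2296.
Since α/(α+β) = μ, α = 0.14·1.2296 = 0.17 and β = 0.86·1.2296 = 1.06.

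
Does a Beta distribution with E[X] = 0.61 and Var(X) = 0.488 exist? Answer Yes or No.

No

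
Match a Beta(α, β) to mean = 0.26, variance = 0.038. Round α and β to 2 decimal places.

α = 1.06, β = 3.01

Let s = α+β. The Beta variance is μ(1−μ)/(s+1).
So s+1 = μ(1−μ)/σ² = (0.26×0.74)/0.038 = 0.1924/0.038 = 5.0632, giving s = 4.0632.
Then α = μs = 0.26×4.0632 = 1.06 and β = (1−μ)s = 0.74×4.0632 = 3.01.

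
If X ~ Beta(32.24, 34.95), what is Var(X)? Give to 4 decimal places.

0.0037

Var = αβ/[(α+β)²(α+β+1)] = (32.24×34.95)/(67.19²×68.19) = 1126.7880/307843.489059 = 0.0037.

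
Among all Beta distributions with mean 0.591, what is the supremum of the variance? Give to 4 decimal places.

0.2417

For fixed mean μ the Beta variance is μ(1−μ)/(α+β+1), increasing as α+β decreases.
Its least upper bound (not attained) is μ(1−μ) = 0.591·0.409 = 0.2417.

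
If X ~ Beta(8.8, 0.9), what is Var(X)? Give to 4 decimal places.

μ = 8.8/9.7 = 0.907216; Var = μ(1−μ)/(α+β+1) = 0.0841747/10.7 = 0.0079.

0.0079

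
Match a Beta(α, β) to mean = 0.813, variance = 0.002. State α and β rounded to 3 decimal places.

α = 60.988, β = 14.028

By moment matching, α+β = μ(1−μ)/σ² − 1 = (0.813·0.187)/0.002 − 1 = 76.0155 − 1 = 75.0155.
Since α/(α+β) = μ, α = 0.813·75.0155 = 60.988 and β = 0.187·75.0155 = 14.028.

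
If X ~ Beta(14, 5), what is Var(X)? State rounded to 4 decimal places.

α+β = 19 and αβ = 70, so Var = αβ/[(α+β)²(α+β+1)] = 70/7220 = 0.0097.

0.0097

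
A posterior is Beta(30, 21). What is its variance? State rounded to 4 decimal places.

0.0047

μ = 30/51 = 0.588235; Var = μ(1−μ)/(α+β+1) = 0.2422145/52 = 0.0047.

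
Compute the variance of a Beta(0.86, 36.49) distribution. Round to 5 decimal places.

0.00059

μ = 0.86/37.35 = 0.023025; Var = μ(1−μ)/(α+β+1) = 0.0224953/38.35 = 0.00059.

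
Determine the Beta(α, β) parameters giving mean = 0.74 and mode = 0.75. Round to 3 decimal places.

Let s = α+β. Mean gives α = μs = 0.74s; mode gives (α−1)/(s−2) = 0.75.
Substituting: 0.74s − 1 = 0.75(s−2) = 0.75s − 1.50, so -0.01s = -0.50 and s = 50.0000.
Then α = 0.74×50.0000 = 37.000 and β = s−α = 13.000.

α = 37.000, β = 13.000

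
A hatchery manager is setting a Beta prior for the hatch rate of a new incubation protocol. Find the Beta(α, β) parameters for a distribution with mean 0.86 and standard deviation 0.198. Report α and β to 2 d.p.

First σ² = 0.039204. Setting α = μn, β = (1−μ)n with n = α+β,
μ(1−μ)/(n+1) = 0.039204 ⇒ n+1 = 0.1204/0.039204 = 3.0711 ⇒ n = 2.0711.
Hence α = 0.86×2.0711 = 1.78, β = 0.14×2.0711 = 0.29.

α = 1.78, β = 0.29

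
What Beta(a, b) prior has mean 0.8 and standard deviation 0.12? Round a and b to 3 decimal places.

First σ² = 0.0144. Setting a = μn, b = (1−μ)n with n = a+b,
μ(1−μ)/(n+1) = 0.0144 ⇒ n+1 = 0.16/0.0144 = 11.1111 ⇒ n = 10.1111.
Hence a = 0.8×10.1111 = 8.089, b = 0.2×10.1111 = 2.022.

a = 8.089, b = 2.022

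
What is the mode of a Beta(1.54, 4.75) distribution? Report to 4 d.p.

0.1259

The density x^(α−1)(1−x)^(β−1) is maximised at (α−1)/(α+β−2) = 0.54/4.29 = 0.1259.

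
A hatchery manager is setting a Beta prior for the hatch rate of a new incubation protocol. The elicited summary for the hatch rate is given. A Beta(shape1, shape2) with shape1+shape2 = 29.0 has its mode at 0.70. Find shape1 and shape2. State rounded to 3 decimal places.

shape1 = 19.900, shape2 = 9.100

For shape1,shape2>1 the mode is (shape1−1)/(shape1+shape2−2), so shape1 = mode·(κ−2)+1 = 0.70×27.0+1 = 19.900.
And shape2 = (1−mode)·(κ−2)+1 = 0.30×27.0+1 = 9.100.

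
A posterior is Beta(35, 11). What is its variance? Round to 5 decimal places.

0.00387

Var = αβ/[(α+β)²(α+β+1)] = (35×11)/(46²×47) = 385/99452 = 0.00387.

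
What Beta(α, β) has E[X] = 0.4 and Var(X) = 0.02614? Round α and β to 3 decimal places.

By moment matching, α+β = μ(1−μ)/σ² − 1 = (0.4·0.6)/0.02614 − 1 = 9.1813 − 1 = 8.1813.
Since α/(α+β) = μ, α = 0.4·8.1813 = 3.273 and β = 0.6·8.1813 = 4.909.

α = 3.273, β = 4.909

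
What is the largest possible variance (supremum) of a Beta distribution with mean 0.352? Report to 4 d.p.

0.2281

For fixed mean μ the Beta variance is μ(1−μ)/(α+β+1), increasing as α+β decreases.
Its least upper bound (not attained) is μ(1−μ) = 0.352·0.648 = 0.2281.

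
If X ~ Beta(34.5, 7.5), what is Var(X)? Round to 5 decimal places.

Var = αβ/[(α+β)²(α+β+1)] = (34.5×7.5)/(42.0²×43.0) = 258.75/75852.000 = 0.00341.

0.00341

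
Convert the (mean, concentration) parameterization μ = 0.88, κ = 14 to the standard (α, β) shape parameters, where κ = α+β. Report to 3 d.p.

α = 12.320, β = 1.680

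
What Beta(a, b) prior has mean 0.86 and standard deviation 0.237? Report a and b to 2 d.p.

a = 0.98, b = 0.16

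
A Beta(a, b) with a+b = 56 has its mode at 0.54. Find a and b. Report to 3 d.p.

a = 30.160, b = 25.840

Mode = (a−1)/(κ−2) with κ = a+b, so a−1 = 0.54·54 = 29.160.
a = 30.160; b = κ − a = 25.840.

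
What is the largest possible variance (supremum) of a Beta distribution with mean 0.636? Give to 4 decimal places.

0.2315

For fixed mean μ the Beta variance is μ(1−μ)/(α+β+1), increasing as α+β decreases.
Its least upper bound (not attained) is μ(1−μ) = 0.636·0.364 = 0.2315.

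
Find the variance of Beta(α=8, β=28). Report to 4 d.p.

0.0047

Var = αβ/[(α+β)²(α+β+1)] = (8×28)/(36²×37) = 224/47952 = 0.0047.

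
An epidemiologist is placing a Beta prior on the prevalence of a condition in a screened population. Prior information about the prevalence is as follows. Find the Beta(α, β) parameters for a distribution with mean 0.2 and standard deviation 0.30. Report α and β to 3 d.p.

Variance = 0.30² = 0.0900. The moment-matching identity α+β = μ(1−μ)/Var − 1 gives
α+β = 0.16/0.0900 − 1 = 0.7778, so α = μ·0.7778 = 0.156 and β = (1−μ)·0.7778 = 0.622.

α = 0.156, β = 0.622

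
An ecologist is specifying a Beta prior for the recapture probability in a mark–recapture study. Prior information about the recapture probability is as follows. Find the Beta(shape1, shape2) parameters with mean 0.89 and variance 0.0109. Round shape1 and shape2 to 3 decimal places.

shape1 = 7.104, shape2 = 0.878

Write ν = shape1+shape2; then shape1 = μν and Var = μ(1−μ)/(ν+1).
ν = μ(1−μ)/Var − 1 = 0.0979/0.0109 − 1 = 7.9817.
shape1 = 0.89·7.9817 = 7.104, shape2 = 0.11·7.9817 = 0.878.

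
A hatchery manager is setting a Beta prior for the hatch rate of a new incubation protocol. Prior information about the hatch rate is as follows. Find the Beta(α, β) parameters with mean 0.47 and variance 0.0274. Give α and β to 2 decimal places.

By moment matching, α+β = μ(1−μ)/σ² − 1 = (0.47·0.53)/0.0274 − 1 = 9.0912 − 1 = 8.0912.
Since α/(α+β) = μ, α = 0.47·8.0912 = 3.80 and β = 0.53·8.0912 = 4.29.

α = 3.80, β = 4.29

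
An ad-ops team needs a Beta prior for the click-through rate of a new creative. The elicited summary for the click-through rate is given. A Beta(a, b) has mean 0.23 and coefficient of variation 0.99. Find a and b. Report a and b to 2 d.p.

a = 0.56, b = 1.86

Var = (CV·μ)² = (0.99×0.23)² = 0.051847.
a+b = μ(1−μ)/Var − 1 = 0.1771/0.051847 − 1 = 2.4158.
Thus a = 0.23·2.4158 = 0.56 and b = 0.77·2.4158 = 1.86.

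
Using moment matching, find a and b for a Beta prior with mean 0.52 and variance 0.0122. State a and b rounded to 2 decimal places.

a = 10.12, b = 9.34

Write ν = a+b; then a = μν and Var = μ(1−μ)/(ν+1).
ν = μ(1−μ)/Var − 1 = 0.2496/0.0122 − 1 = 19.4590.
a = 0.52·19.4590 = 10.12, b = 0.48·19.4590 = 9.34.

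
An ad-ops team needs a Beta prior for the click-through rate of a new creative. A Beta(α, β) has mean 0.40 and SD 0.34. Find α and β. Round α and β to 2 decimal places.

σ² = 0.34² = 0.1156.
With s = α+β, Var = μ(1−μ)/(s+1), so s+1 = (0.40×0.60)/0.1156 = 2.0761 and s = 1.0761.
α = μs = 0.43, β = (1−μ)s = 0.65.

α = 0.43, β = 0.65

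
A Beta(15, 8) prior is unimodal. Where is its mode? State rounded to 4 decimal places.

The density x^(α−1)(1−x)^(β−1) is maximised at (α−1)/(α+β−2) = 14/21 = 0.6667.

0.6667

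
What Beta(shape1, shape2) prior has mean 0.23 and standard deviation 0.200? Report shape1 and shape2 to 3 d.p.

σ² = 0.200² = 0.040000.
With s = shape1+shape2, Var = μ(1−μ)/(s+1), so s+1 = (0.23×0.77)/0.040000 = 4.4275 and s = 3.4275.
shape1 = μs = 0.788, shape2 = (1−μ)s = 2.639.

shape1 = 0.788, shape2 = 2.639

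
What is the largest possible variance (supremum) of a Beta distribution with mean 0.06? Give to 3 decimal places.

For fixed mean μ the Beta variance is μ(1−μ)/(α+β+1), increasing as α+β decreases.
Its least upper bound (not attained) is μ(1−μ) = 0.06·0.94 = 0.056.

0.056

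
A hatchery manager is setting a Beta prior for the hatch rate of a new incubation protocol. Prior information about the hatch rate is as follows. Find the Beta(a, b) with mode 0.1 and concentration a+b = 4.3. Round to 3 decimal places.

Mode = (a−1)/(κ−2) with κ = a+b, so a−1 = 0.1·2.3 = 0.230.
a = 1.230; b = κ − a = 3.070.

a = 1.230, b = 3.070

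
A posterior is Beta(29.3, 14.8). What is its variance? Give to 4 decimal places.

Var = αβ/[(α+β)²(α+β+1)] = (29.3×14.8)/(44.1²×45.1) = 433.64/87710.931 = 0.0049.

0.0049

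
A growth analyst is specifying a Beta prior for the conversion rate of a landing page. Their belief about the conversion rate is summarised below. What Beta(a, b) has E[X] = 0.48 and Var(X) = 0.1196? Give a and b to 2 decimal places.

a = 0.52, b = 0.57

Write ν = a+b; then a = μν and Var = μ(1−μ)/(ν+1).
ν = μ(1−μ)/Var − 1 = 0.2496/0.1196 − 1 = 1.0870.
a = 0.48·1.0870 = 0.52, b = 0.52·1.0870 = 0.57.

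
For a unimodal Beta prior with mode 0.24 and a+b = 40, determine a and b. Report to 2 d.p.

Mode = (a−1)/(κ−2) with κ = a+b, so a−1 = 0.24·38 = 9.12.
a = 10.12; b = κ − a = 29.88.

a = 10.12, b = 29.88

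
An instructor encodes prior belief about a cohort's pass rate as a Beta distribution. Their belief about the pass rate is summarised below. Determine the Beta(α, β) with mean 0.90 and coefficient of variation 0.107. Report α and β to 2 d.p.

Var = (CV·μ)² = (0.107×0.90)² = 0.009274.
α+β = μ(1−μ)/Var − 1 = 0.0900/0.009274 − 1 = 8.7049.
Thus α = 0.90·8.7049 = 7.83 and β = 0.10·8.7049 = 0.87.

α = 7.83, β = 0.87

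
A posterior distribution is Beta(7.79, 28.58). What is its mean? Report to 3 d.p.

0.214

The Beta mean is α/(α+β) = 7.79/(7.79+28.58) = 0.214.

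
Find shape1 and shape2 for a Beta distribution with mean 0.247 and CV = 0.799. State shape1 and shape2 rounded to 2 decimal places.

Var = (CV·μ)² = (0.799×0.247)² = 0.038948.
shape1+shape2 = μ(1−μ)/Var − 1 = 0.185991/0.038948 − 1 = 3.7753.
Thus shape1 = 0.247·3.7753 = 0.93 and shape2 = 0.753·3.7753 = 2.84.

shape1 = 0.93, shape2 = 2.84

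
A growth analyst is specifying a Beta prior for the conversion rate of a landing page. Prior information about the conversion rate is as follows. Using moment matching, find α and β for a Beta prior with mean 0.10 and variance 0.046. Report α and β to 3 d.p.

α = 0.096, β = 0.861

By moment matching, α+β = μ(1−μ)/σ² − 1 = (0.10·0.90)/0.046 − 1 = 1.9565 − 1 = 0.9565.
Since α/(α+β) = μ, α = 0.10·0.9565 = 0.096 and β = 0.90·0.9565 = 0.861.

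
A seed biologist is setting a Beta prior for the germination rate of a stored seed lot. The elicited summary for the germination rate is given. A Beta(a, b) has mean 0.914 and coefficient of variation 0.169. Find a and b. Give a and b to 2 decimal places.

σ = CV·μ = 0.169×0.914 = 0.15447, so σ² = 0.023860.
s+1 = μ(1−μ)/σ² = 0.078604/0.023860 = 3.2944, so s = a+b = 2.2944.
a = μs = 2.10, b = (1−μ)s = 0.20.

a = 2.10, b = 0.20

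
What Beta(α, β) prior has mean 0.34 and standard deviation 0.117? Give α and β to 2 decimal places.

α = 5.23, β = 10.16

First σ² = 0.013689. Setting α = μn, β = (1−μ)n with n = α+β,
μ(1−μ)/(n+1) = 0.013689 ⇒ n+1 = 0.2244/0.013689 = 16.3927 ⇒ n = 15.3927.
Hence α = 0.34×15.3927 = 5.23, β = 0.66×15.3927 = 10.16.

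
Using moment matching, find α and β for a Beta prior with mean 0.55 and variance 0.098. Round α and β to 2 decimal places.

α = 0.84, β = 0.69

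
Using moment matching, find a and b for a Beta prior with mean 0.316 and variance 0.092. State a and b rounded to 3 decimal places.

a = 0.426, b = 0.923

By moment matching, a+b = μ(1−μ)/σ² − 1 = (0.316·0.684)/0.092 − 1 = 2.3494 − 1 = 1.3494.
Since a/(a+b) = μ, a = 0.316·1.3494 = 0.426 and b = 0.684·1.3494 = 0.923.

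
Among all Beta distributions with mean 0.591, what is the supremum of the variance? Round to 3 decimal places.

0.242

Var = μ(1−μ)/(α+β+1), which approaches μ(1−μ) as α+β → 0.
So the supremum is μ(1−μ) = 0.591×0.409 = 0.242.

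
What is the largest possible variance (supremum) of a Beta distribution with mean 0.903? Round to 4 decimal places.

Var = μ(1−μ)/(α+β+1), which approaches μ(1−μ) as α+β → 0.
So the supremum is μ(1−μ) = 0.903×0.097 = 0.0876.

0.0876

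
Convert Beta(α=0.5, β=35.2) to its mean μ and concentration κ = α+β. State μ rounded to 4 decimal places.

κ = α+β = 0.5+35.2 = 35.7; μ = α/κ = 0.5/35.7 = 0.0140.

μ = 0.0140, κ = 35.7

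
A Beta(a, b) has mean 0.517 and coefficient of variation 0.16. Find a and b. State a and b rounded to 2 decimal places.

a = 18.35, b = 17.14

Var = (CV·μ)² = (0.16×0.517)² = 0.006843.
a+b = μ(1−μ)/Var − 1 = 0.249711/0.006843 − 1 = 35.4936.
Thus a = 0.517·35.4936 = 18.35 and b = 0.483·35.4936 = 17.14.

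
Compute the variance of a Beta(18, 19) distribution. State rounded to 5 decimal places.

α+β = 37 and αβ = 342, so Var = αβ/[(α+β)²(α+β+1)] = 342/52022 = 0.00657.

0.00657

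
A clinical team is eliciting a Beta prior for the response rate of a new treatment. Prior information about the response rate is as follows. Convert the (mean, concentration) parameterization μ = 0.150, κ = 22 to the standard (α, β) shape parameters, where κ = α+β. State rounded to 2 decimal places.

Split κ in proportion μ : (1−μ): α = 0.150·22 = 3.30, β = 22 − 3.30 = 18.70.

α = 3.30, β = 18.70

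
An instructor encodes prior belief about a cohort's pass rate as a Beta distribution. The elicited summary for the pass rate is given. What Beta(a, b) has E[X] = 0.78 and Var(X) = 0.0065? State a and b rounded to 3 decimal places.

Let s = a+b. The Beta variance is μ(1−μ)/(s+1).
So s+1 = μ(1−μ)/σ² = (0.78×0.22)/0.0065 = 0.1716/0.0065 = 26.4000, giving s = 25.4000.
Then a = μs = 0.78×25.4000 = 19.812 and b = (1−μ)s = 0.22×25.4000 = 5.588.

a = 19.812, b = 5.588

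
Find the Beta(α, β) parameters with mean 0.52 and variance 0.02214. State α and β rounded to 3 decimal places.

Let s = α+β. The Beta variance is μ(1−μ)/(s+1).
So s+1 = μ(1−μ)/σ² = (0.52×0.48)/0.02214 = 0.2496/0.02214 = 11.2737, giving s = 10.2737.
Then α = μs = 0.52×10.2737 = 5.342 and β = (1−μ)s = 0.48×10.2737 = 4.931.

α = 5.342, β = 4.931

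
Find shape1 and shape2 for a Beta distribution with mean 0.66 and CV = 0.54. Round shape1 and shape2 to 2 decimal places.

σ = CV·μ = 0.54×0.66 = 0.35640, so σ² = 0.127021.
s+1 = μ(1−μ)/σ² = 0.2244/0.127021 = 1.7666, so s = shape1+shape2 = 0.7666.
shape1 = μs = 0.51, shape2 = (1−μ)s = 0.26.

shape1 = 0.51, shape2 = 0.26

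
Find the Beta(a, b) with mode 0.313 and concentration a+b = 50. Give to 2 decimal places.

Mode = (a−1)/(κ−2) with κ = a+b, so a−1 = 0.313·48 = 15.02.
a = 16.02; b = κ − a = 33.98.

a = 16.02, b = 33.98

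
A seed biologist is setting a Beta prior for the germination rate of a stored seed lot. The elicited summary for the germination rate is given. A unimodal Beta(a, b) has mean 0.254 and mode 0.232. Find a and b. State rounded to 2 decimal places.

a = 6.19, b = 18.18

Let s = a+b. Mean gives a = μs = 0.254s; mode gives (a−1)/(s−2) = 0.232.
Substituting: 0.254s − 1 = 0.232(s−2) = 0.232s − 0.464, so 0.022s = 0.536 and s = 24.3636.
Then a = 0.254×24.3636 = 6.19 and b = s−a = 18.18.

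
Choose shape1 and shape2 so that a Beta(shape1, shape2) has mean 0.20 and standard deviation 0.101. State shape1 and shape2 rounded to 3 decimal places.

shape1 = 2.937, shape2 = 11.748

Variance = 0.101² = 0.010201. The moment-matching identity shape1+shape2 = μ(1−μ)/Var − 1 gives
shape1+shape2 = 0.1600/0.010201 − 1 = 14.6847, so shape1 = μ·14.6847 = 2.937 and shape2 = (1−μ)·14.6847 = 11.748.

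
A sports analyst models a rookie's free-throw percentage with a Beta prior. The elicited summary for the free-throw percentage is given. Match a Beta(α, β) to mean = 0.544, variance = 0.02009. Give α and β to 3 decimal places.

Write ν = α+β; then α = μν and Var = μ(1−μ)/(ν+1).
ν = μ(1−μ)/Var − 1 = 0.248064/0.02009 − 1 = 11.3476.
α = 0.544·11.3476 = 6.173, β = 0.456·11.3476 = 5.175.

α = 6.173, β = 5.175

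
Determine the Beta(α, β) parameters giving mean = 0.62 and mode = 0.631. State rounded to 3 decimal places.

α = 14.767, β = 9.051

With s = α+β: μ = α/s and mode = (α−1)/(s−2). Eliminating α = μs,
μs − 1 = m(s−2) ⇒ s(μ−m) = 1−2m ⇒ s = -0.262/-0.011 = 23.8182.
So α = μs = 14.767, β = (1−μ)s = 9.051.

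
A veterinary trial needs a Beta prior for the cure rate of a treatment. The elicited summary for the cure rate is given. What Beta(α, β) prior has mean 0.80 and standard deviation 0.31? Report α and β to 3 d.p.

α = 0.532, β = 0.133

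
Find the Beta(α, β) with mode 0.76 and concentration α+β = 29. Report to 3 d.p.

α = 21.520, β = 7.480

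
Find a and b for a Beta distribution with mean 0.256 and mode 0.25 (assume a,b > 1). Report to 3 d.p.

Let s = a+b. Mean gives a = μs = 0.256s; mode gives (a−1)/(s−2) = 0.25.
Substituting: 0.256s − 1 = 0.25(s−2) = 0.25s − 0.50, so 0.006s = 0.50 and s = 83.3333.
Then a = 0.256×83.3333 = 21.333 and b = s−a = 62.000.

a = 21.333, b = 62.000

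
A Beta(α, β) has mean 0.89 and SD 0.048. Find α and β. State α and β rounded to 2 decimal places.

First σ² = 0.002304. Setting α = μn, β = (1−μ)n with n = α+β,
μ(1−μ)/(n+1) = 0.002304 ⇒ n+1 = 0.0979/0.002304 = 42.4913 ⇒ n = 41.4913.
Hence α = 0.89×41.4913 = 36.93, β = 0.11×41.4913 = 4.56.

α = 36.93, β = 4.56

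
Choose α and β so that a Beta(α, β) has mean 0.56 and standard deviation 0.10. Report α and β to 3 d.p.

First σ² = 0.0100. Setting α = μn, β = (1−μ)n with n = α+β,
μ(1−μ)/(n+1) = 0.0100 ⇒ n+1 = 0.2464/0.0100 = 24.6400 ⇒ n = 23.6400.
Hence α = 0.56×23.6400 = 13.238, β = 0.44×23.6400 = 10.402.

α = 13.238, β = 10.402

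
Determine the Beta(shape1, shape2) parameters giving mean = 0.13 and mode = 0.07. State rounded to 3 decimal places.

shape1 = 1.863, shape2 = 12.470

With s = shape1+shape2: μ = shape1/s and mode = (shape1−1)/(s−2). Eliminating shape1 = μs,
μs − 1 = m(s−2) ⇒ s(μ−m) = 1−2m ⇒ s = 0.86/0.06 = 14.3333.
So shape1 = μs = 1.863, shape2 = (1−μ)s = 12.470.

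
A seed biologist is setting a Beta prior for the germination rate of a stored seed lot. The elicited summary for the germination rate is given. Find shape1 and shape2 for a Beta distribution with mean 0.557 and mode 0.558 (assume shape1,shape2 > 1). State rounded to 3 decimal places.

Let s = shape1+shape2. Mean gives shape1 = μs = 0.557s; mode gives (shape1−1)/(s−2) = 0.558.
Substituting: 0.557s − 1 = 0.558(s−2) = 0.558s − 1.116, so -0.001s = -0.116 and s = 116.0000.
Then shape1 = 0.557×116.0000 = 64.612 and shape2 = s−shape1 = 51.388.

shape1 = 64.612, shape2 = 51.388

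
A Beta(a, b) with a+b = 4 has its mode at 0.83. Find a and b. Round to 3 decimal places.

a = 2.660, b = 1.340

Mode = (a−1)/(κ−2) with κ = a+b, so a−1 = 0.83·2 = 1.660.
a = 2.660; b = κ − a = 1.340.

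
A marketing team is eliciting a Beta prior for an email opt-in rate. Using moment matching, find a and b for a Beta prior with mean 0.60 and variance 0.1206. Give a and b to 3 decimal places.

Write ν = a+b; then a = μν and Var = μ(1−μ)/(ν+1).
ν = μ(1−μ)/Var − 1 = 0.2400/0.1206 − 1 = 0.9900.
a = 0.60·0.9900 = 0.594, b = 0.40·0.9900 = 0.396.

a = 0.594, b = 0.396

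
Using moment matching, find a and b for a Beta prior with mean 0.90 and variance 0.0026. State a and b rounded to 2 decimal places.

a = 30.25, b = 3.36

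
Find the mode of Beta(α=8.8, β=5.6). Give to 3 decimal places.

0.629

With α,β > 1, mode = (α−1)/(α+β−2) = 7.8/12.4 = 0.629.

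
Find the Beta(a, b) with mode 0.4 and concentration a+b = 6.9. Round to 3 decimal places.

For a,b>1 the mode is (a−1)/(a+b−2), so a = mode·(κ−2)+1 = 0.4×4.9+1 = 2.960.
And b = (1−mode)·(κ−2)+1 = 0.6×4.9+1 = 3.940.

a = 2.960, b = 3.940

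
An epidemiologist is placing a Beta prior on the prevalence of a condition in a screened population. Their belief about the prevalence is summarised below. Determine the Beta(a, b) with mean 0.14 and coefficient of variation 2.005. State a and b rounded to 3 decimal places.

a = 0.074, b = 0.454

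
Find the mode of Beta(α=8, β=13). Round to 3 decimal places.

0.368

The density x^(α−1)(1−x)^(β−1) is maximised at (α−1)/(α+β−2) = 7/19 = 0.368.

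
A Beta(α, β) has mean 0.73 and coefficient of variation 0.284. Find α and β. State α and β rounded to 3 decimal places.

α = 2.618, β = 0.968

σ = CV·μ = 0.284×0.73 = 0.20732, so σ² = 0.042982.
s+1 = μ(1−μ)/σ² = 0.1971/0.042982 = 4.5857, so s = α+β = 3.5857.
α = μs = 2.618, β = (1−μ)s = 0.968.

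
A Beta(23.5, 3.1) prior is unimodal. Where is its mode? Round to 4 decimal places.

With α,β > 1, mode = (α−1)/(α+β−2) = 22.5/24.6 = 0.9146.

0.9146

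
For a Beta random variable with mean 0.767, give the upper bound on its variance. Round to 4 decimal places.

0.1787

Var = μ(1−μ)/(α+β+1), which approaches μ(1−μ) as α+β → 0.
So the supremum is μ(1−μ) = 0.767×0.233 = 0.1787.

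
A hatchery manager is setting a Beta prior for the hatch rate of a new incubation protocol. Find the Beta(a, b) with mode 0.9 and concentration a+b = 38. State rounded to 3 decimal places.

a = 33.400, b = 4.600

Since the density peak of Beta(a,b) is at (a−1)/(a+b−2),
a = 1 + 0.9(38−2) = 33.400 and b = 38 − 33.400 = 4.600.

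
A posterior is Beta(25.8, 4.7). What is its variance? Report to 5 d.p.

μ = 25.8/30.5 = 0.845902; Var = μ(1−μ)/(α+β+1) = 0.1303521/31.5 = 0.00414.

0.00414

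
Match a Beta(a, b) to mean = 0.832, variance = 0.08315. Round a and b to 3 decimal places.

a = 0.567, b = 0.114

Let s = a+b. The Beta variance is μ(1−μ)/(s+1).
So s+1 = μ(1−μ)/σ² = (0.832×0.168)/0.08315 = 0.139776/0.08315 = 1.6810, giving s = 0.6810.
Then a = μs = 0.832×0.6810 = 0.567 and b = (1−μ)s = 0.168×0.6810 = 0.114.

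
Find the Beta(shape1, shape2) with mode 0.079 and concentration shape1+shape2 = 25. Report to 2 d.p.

For shape1,shape2>1 the mode is (shape1−1)/(shape1+shape2−2), so shape1 = mode·(κ−2)+1 = 0.079×23+1 = 2.82.
And shape2 = (1−mode)·(κ−2)+1 = 0.921×23+1 = 22.18.

shape1 = 2.82, shape2 = 22.18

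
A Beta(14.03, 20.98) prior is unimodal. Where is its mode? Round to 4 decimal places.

0.3947

With α,β > 1, mode = (α−1)/(α+β−2) = 13.03/33.01 = 0.3947.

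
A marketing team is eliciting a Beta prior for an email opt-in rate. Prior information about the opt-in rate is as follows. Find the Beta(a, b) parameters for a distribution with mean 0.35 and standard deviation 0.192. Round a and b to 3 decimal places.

a = 1.810, b = 3.361

Variance = 0.192² = 0.036864. The moment-matching identity a+b = μ(1−μ)/Var − 1 gives
a+b = 0.2275/0.036864 − 1 = 5.1713, so a = μ·5.1713 = 1.810 and b = (1−μ)·5.1713 = 3.361.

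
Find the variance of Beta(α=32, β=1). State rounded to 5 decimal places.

0.00086

μ = 32/33 = 0.969697; Var = μ(1−μ)/(α+β+1) = 0.0293848/34 = 0.00086.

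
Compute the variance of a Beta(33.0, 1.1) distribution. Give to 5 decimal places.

μ = 33.0/34.1 = 0.967742; Var = μ(1−μ)/(α+β+1) = 0.0312175/35.1 = 0.00089.

0.00089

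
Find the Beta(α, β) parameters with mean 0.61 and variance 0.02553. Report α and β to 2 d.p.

α = 5.07, β = 3.24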